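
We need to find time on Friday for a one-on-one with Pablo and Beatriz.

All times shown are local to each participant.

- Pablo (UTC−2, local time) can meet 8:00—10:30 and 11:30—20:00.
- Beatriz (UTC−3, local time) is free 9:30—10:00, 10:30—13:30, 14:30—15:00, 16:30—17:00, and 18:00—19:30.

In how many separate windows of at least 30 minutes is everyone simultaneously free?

Pablo → UTC: 10:00–12:30, 13:30–22:00.
Beatriz → UTC: 12:30–13:00, 13:30–16:30, 17:30–18:00, 19:30–20:00, 21:00–22:30.
Pablo ∩ Beatriz: 13:30–16:30, 17:30–18:00, 19:30–20:00, 21:00–22:00.
Windows ≥ 30 min: 13:30–16:30, 17:30–18:00, 19:30–20:00, 21:00–22:00.
That's 4 windows.

4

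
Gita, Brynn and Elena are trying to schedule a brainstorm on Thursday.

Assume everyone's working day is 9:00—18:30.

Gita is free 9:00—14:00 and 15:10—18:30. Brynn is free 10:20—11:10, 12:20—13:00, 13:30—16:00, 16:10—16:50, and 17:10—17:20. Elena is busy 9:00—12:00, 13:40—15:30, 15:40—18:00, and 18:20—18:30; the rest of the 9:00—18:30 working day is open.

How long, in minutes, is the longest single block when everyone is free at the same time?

40 minutes

Elena free within 09:00–18:30: 12:00–13:40, 15:30–15:40, 18:00–18:20.
Gita ∩ Brynn: 10:20–11:10, 12:20–13:00, 13:30–14:00, 15:10–16:00, 16:10–16:50, 17:10–17:20.
Gita ∩ Brynn ∩ Elena: 12:20–13:00, 13:30–13:40, 15:30–15:40.
Common window lengths: 40, 10, 10 min; longest is 40.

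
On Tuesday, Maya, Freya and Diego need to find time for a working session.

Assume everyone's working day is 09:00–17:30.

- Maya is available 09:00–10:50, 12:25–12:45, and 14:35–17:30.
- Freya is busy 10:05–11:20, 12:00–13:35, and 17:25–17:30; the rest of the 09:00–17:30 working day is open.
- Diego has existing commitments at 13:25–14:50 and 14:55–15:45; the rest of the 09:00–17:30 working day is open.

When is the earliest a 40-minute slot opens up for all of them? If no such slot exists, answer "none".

Freya free within 09:00–17:30: 09:00–10:05, 11:20–12:00, 13:35–17:25.
Diego free within 09:00–17:30: 09:00–13:25, 14:50–14:55, 15:45–17:30.
Maya ∩ Freya: 09:00–10:05, 14:35–17:25.
Maya ∩ Freya ∩ Diego: 09:00–10:05, 14:50–14:55, 15:45–17:25.
Windows ≥ 40 min: 09:00–10:05, 15:45–17:25.
Earliest such window starts at 09:00.

09:00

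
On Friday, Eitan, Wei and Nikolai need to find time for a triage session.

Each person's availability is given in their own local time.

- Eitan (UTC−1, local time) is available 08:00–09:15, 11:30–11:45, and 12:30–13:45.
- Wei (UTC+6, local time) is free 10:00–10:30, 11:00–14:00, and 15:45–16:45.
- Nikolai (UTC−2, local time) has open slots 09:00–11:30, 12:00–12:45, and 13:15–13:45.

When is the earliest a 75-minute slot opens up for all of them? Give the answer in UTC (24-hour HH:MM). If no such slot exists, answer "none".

none

Eitan → UTC: 09:00–10:15, 12:30–12:45, 13:30–14:45.
Wei → UTC: 04:00–04:30, 05:00–08:00, 09:45–10:45.
Nikolai → UTC: 11:00–13:30, 14:00–14:45, 15:15–15:45.
Eitan ∩ Wei: 09:45–10:15.
Eitan ∩ Wei ∩ Nikolai: (none).
Windows ≥ 75 min: (none).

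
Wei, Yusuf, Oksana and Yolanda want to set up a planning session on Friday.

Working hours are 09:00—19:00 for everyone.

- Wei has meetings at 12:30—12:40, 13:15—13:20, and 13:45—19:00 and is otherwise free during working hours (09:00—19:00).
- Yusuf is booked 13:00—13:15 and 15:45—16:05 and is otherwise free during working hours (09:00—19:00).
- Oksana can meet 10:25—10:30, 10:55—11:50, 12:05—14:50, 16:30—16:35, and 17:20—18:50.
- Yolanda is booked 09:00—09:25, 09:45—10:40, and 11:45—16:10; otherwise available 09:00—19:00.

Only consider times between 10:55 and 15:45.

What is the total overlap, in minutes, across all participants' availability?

50 minutes

Wei free within 09:00–19:00: 09:00–12:30, 12:40–13:15, 13:20–13:45.
Yusuf free within 09:00–19:00: 09:00–13:00, 13:15–15:45, 16:05–19:00.
Yolanda free within 09:00–19:00: 09:25–09:45, 10:40–11:45, 16:10–19:00.
Wei ∩ Yusuf: 09:00–12:30, 12:40–13:00, 13:20–13:45.
Wei ∩ Yusuf ∩ Oksana: 10:25–10:30, 10:55–11:50, 12:05–12:30, 12:40–13:00, 13:20–13:45.
Wei ∩ Yusuf ∩ Oksana ∩ Yolanda: 10:55–11:45.
Restricted to 10:55–15:45: 10:55–11:45.
Total common minutes: 50.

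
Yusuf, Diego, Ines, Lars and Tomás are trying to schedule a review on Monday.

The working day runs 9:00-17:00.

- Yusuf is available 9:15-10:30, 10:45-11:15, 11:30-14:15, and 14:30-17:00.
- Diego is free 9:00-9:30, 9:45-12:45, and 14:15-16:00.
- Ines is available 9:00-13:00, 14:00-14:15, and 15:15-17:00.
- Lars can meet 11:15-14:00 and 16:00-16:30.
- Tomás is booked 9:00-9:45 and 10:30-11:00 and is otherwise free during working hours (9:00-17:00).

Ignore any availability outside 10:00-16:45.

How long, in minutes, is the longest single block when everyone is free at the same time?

75 minutes

Tomás free within 09:00–17:00: 09:45–10:30, 11:00–17:00.
Yusuf ∩ Diego: 09:15–09:30, 09:45–10:30, 10:45–11:15, 11:30–12:45, 14:30–16:00.
Yusuf ∩ Diego ∩ Ines: 09:15–09:30, 09:45–10:30, 10:45–11:15, 11:30–12:45, 15:15–16:00.
Yusuf ∩ Diego ∩ Ines ∩ Lars: 11:30–12:45.
Yusuf ∩ Diego ∩ Ines ∩ Lars ∩ Tomás: 11:30–12:45.
Restricted to 10:00–16:45: 11:30–12:45.
Single common window of 75 minutes.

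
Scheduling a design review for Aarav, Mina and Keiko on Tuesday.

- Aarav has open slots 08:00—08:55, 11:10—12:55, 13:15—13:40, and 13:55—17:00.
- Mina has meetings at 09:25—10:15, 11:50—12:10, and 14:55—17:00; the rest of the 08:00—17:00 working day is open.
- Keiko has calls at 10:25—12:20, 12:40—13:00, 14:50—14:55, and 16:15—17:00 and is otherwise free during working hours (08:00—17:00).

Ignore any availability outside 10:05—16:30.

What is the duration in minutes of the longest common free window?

55 minutes

Mina free within 08:00–17:00: 08:00–09:25, 10:15–11:50, 12:10–14:55.
Keiko free within 08:00–17:00: 08:00–10:25, 12:20–12:40, 13:00–14:50, 14:55–16:15.
Aarav ∩ Mina: 08:00–08:55, 11:10–11:50, 12:10–12:55, 13:15–13:40, 13:55–14:55.
Aarav ∩ Mina ∩ Keiko: 08:00–08:55, 12:20–12:40, 13:15–13:40, 13:55–14:50.
Restricted to 10:05–16:30: 12:20–12:40, 13:15–13:40, 13:55–14:50.
Common window lengths: 20, 25, 55 min; longest is 55.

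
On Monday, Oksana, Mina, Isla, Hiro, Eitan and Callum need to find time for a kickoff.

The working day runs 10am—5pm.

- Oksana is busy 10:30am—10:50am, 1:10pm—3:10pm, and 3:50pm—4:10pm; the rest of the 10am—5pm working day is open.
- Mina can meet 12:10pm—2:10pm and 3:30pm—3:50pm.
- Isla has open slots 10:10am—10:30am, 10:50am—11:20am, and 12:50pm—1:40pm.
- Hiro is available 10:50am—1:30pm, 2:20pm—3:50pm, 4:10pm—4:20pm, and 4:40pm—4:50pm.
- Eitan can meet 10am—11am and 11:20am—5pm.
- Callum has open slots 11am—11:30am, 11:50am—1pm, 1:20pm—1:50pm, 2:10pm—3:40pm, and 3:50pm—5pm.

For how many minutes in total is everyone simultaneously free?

Oksana free within 10:00–17:00: 10:00–10:30, 10:50–13:10, 15:10–15:50, 16:10–17:00.
Oksana ∩ Mina: 12:10–13:10, 15:30–15:50.
Oksana ∩ Mina ∩ Isla: 12:50–13:10.
Oksana ∩ Mina ∩ Isla ∩ Hiro: 12:50–13:10.
Oksana ∩ Mina ∩ Isla ∩ Hiro ∩ Eitan: 12:50–13:10.
Oksana ∩ Mina ∩ Isla ∩ Hiro ∩ Eitan ∩ Callum: 12:50–13:00.
Total common minutes: 10.

10 minutes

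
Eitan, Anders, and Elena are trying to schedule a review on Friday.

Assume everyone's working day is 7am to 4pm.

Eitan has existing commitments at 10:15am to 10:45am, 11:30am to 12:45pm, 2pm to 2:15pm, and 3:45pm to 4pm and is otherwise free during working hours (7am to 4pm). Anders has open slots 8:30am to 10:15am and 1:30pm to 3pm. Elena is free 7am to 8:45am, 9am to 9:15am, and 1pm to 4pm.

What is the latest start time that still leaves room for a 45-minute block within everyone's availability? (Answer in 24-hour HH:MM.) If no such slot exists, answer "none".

Eitan free within 07:00–16:00: 07:00–10:15, 10:45–11:30, 12:45–14:00, 14:15–15:45.
Eitan ∩ Anders: 08:30–10:15, 13:30–14:00, 14:15–15:00.
Eitan ∩ Anders ∩ Elena: 08:30–08:45, 09:00–09:15, 13:30–14:00, 14:15–15:00.
Windows ≥ 45 min: 14:15–15:00.
Latest start in the last window 14:15–15:00 is 15:00 − 45 min = 14:15.

14:15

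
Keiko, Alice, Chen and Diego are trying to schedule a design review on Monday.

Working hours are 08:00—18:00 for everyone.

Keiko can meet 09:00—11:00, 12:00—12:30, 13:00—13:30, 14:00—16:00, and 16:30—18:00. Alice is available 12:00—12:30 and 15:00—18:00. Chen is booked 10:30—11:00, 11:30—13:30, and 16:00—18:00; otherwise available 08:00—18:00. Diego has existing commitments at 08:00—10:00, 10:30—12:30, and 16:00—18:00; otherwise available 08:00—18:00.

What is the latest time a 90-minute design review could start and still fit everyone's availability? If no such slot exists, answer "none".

none

Chen free within 08:00–18:00: 08:00–10:30, 11:00–11:30, 13:30–16:00.
Diego free within 08:00–18:00: 10:00–10:30, 12:30–16:00.
Keiko ∩ Alice: 12:00–12:30, 15:00–16:00, 16:30–18:00.
Keiko ∩ Alice ∩ Chen: 15:00–16:00.
Keiko ∩ Alice ∩ Chen ∩ Diego: 15:00–16:00.
Windows ≥ 90 min: (none).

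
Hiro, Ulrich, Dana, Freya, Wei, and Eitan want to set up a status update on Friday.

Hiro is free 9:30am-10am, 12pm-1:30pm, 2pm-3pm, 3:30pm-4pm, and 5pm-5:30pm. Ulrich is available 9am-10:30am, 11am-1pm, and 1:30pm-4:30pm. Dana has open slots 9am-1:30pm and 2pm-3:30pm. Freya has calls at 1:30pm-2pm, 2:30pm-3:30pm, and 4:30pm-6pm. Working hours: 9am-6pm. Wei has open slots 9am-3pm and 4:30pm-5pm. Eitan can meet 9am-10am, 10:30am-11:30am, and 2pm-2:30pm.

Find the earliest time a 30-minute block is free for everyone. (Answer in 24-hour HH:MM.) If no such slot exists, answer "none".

09:30

Freya free within 09:00–18:00: 09:00–13:30, 14:00–14:30, 15:30–16:30.
Hiro ∩ Ulrich: 09:30–10:00, 12:00–13:00, 14:00–15:00, 15:30–16:00.
Hiro ∩ Ulrich ∩ Dana: 09:30–10:00, 12:00–13:00, 14:00–15:00.
Hiro ∩ Ulrich ∩ Dana ∩ Freya: 09:30–10:00, 12:00–13:00, 14:00–14:30.
Hiro ∩ Ulrich ∩ Dana ∩ Freya ∩ Wei: 09:30–10:00, 12:00–13:00, 14:00–14:30.
Hiro ∩ Ulrich ∩ Dana ∩ Freya ∩ Wei ∩ Eitan: 09:30–10:00, 14:00–14:30.
Windows ≥ 30 min: 09:30–10:00, 14:00–14:30.
Earliest such window starts at 09:30.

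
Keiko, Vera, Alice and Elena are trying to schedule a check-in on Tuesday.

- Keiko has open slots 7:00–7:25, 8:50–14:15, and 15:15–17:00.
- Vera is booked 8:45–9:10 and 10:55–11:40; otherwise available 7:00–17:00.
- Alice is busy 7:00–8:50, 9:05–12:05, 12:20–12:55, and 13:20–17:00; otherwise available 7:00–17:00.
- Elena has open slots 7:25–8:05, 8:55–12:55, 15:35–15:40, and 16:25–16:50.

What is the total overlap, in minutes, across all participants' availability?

Vera free within 07:00–17:00: 07:00–08:45, 09:10–10:55, 11:40–17:00.
Alice free within 07:00–17:00: 08:50–09:05, 12:05–12:20, 12:55–13:20.
Keiko ∩ Vera: 07:00–07:25, 09:10–10:55, 11:40–14:15, 15:15–17:00.
Keiko ∩ Vera ∩ Alice: 12:05–12:20, 12:55–13:20.
Keiko ∩ Vera ∩ Alice ∩ Elena: 12:05–12:20.
Total common minutes: 15.

15 minutes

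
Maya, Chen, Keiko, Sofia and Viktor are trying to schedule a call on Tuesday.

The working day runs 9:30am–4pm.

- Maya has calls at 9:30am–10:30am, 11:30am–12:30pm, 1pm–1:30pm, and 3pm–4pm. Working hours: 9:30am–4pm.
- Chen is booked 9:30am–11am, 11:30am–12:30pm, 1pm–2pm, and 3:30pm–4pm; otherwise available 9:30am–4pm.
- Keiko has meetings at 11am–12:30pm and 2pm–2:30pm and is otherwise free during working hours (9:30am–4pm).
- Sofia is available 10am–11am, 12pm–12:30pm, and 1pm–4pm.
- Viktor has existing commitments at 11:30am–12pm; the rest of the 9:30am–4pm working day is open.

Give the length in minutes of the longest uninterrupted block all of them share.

30 minutes

Maya free within 09:30–16:00: 10:30–11:30, 12:30–13:00, 13:30–15:00.
Chen free within 09:30–16:00: 11:00–11:30, 12:30–13:00, 14:00–15:30.
Keiko free within 09:30–16:00: 09:30–11:00, 12:30–14:00, 14:30–16:00.
Viktor free within 09:30–16:00: 09:30–11:30, 12:00–16:00.
Maya ∩ Chen: 11:00–11:30, 12:30–13:00, 14:00–15:00.
Maya ∩ Chen ∩ Keiko: 12:30–13:00, 14:30–15:00.
Maya ∩ Chen ∩ Keiko ∩ Sofia: 14:30–15:00.
Maya ∩ Chen ∩ Keiko ∩ Sofia ∩ Viktor: 14:30–15:00.
Single common window of 30 minutes.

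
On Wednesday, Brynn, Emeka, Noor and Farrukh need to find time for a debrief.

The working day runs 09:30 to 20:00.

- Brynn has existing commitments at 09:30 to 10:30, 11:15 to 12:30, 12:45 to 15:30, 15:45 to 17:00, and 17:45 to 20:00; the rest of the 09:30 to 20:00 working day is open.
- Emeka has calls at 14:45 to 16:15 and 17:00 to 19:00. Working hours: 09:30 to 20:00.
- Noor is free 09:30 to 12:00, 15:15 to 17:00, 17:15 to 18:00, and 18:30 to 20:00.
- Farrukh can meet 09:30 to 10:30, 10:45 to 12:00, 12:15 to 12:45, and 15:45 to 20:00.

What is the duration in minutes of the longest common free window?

Brynn free within 09:30–20:00: 10:30–11:15, 12:30–12:45, 15:30–15:45, 17:00–17:45.
Emeka free within 09:30–20:00: 09:30–14:45, 16:15–17:00, 19:00–20:00.
Brynn ∩ Emeka: 10:30–11:15, 12:30–12:45.
Brynn ∩ Emeka ∩ Noor: 10:30–11:15.
Brynn ∩ Emeka ∩ Noor ∩ Farrukh: 10:45–11:15.
Single common window of 30 minutes.

30 minutes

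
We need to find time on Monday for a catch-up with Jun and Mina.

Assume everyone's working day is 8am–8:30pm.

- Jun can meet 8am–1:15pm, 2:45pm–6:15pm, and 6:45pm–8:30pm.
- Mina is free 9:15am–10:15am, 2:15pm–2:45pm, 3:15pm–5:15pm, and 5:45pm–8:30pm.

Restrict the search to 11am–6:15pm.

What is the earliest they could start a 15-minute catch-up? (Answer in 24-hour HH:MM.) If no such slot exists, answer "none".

15:15

Jun ∩ Mina: 09:15–10:15, 15:15–17:15, 17:45–18:15, 18:45–20:30.
Restricted to 11:00–18:15: 15:15–17:15, 17:45–18:15.
Windows ≥ 15 min: 15:15–17:15, 17:45–18:15.
Earliest such window starts at 15:15.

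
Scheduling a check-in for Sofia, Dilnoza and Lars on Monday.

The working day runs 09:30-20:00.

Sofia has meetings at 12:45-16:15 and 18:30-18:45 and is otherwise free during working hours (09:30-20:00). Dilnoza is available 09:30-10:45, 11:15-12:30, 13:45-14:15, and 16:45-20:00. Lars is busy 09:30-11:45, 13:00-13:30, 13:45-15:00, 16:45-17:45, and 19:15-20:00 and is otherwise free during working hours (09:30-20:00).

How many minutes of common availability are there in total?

Sofia free within 09:30–20:00: 09:30–12:45, 16:15–18:30, 18:45–20:00.
Lars free within 09:30–20:00: 11:45–13:00, 13:30–13:45, 15:00–16:45, 17:45–19:15.
Sofia ∩ Dilnoza: 09:30–10:45, 11:15–12:30, 16:45–18:30, 18:45–20:00.
Sofia ∩ Dilnoza ∩ Lars: 11:45–12:30, 17:45–18:30, 18:45–19:15.
Total common minutes: 45 + 45 + 30 = 120.

120 minutes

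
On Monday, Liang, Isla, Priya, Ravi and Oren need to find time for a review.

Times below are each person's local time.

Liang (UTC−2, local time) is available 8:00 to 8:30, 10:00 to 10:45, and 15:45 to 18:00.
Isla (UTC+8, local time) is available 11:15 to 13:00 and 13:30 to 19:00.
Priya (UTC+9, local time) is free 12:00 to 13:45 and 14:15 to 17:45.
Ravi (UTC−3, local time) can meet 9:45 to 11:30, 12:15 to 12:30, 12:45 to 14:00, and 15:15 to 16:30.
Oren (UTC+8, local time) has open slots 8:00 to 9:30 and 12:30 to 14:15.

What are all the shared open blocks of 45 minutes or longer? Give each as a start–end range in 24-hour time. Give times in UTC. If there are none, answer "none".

none

Liang → UTC: 10:00–10:30, 12:00–12:45, 17:45–20:00.
Isla → UTC: 03:15–05:00, 05:30–11:00.
Priya → UTC: 03:00–04:45, 05:15–08:45.
Ravi → UTC: 12:45–14:30, 15:15–15:30, 15:45–17:00, 18:15–19:30.
Oren → UTC: 00:00–01:30, 04:30–06:15.
Liang ∩ Isla: 10:00–10:30.
Liang ∩ Isla ∩ Priya: (none).
Liang ∩ Isla ∩ Priya ∩ Ravi: (none).
Liang ∩ Isla ∩ Priya ∩ Ravi ∩ Oren: (none).
Windows ≥ 45 min: (none).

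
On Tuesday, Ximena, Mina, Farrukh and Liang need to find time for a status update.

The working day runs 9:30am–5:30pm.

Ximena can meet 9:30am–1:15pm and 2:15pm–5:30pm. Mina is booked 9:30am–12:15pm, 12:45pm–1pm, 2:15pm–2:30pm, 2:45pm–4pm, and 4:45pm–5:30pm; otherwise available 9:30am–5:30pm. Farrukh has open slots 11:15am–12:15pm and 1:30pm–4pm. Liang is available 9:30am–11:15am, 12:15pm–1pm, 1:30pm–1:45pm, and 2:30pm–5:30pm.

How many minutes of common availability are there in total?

15 minutes

Mina free within 09:30–17:30: 12:15–12:45, 13:00–14:15, 14:30–14:45, 16:00–16:45.
Ximena ∩ Mina: 12:15–12:45, 13:00–13:15, 14:30–14:45, 16:00–16:45.
Ximena ∩ Mina ∩ Farrukh: 14:30–14:45.
Ximena ∩ Mina ∩ Farrukh ∩ Liang: 14:30–14:45.
Total common minutes: 15.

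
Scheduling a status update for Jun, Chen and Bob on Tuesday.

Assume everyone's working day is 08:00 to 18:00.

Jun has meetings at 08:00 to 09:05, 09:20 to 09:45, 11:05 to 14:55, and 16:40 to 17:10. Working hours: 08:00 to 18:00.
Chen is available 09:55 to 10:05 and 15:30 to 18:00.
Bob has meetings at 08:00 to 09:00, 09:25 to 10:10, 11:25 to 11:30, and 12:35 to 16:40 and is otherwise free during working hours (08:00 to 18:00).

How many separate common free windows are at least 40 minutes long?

Jun free within 08:00–18:00: 09:05–09:20, 09:45–11:05, 14:55–16:40, 17:10–18:00.
Bob free within 08:00–18:00: 09:00–09:25, 10:10–11:25, 11:30–12:35, 16:40–18:00.
Jun ∩ Chen: 09:55–10:05, 15:30–16:40, 17:10–18:00.
Jun ∩ Chen ∩ Bob: 17:10–18:00.
Windows ≥ 40 min: 17:10–18:00.
That's 1 window.

1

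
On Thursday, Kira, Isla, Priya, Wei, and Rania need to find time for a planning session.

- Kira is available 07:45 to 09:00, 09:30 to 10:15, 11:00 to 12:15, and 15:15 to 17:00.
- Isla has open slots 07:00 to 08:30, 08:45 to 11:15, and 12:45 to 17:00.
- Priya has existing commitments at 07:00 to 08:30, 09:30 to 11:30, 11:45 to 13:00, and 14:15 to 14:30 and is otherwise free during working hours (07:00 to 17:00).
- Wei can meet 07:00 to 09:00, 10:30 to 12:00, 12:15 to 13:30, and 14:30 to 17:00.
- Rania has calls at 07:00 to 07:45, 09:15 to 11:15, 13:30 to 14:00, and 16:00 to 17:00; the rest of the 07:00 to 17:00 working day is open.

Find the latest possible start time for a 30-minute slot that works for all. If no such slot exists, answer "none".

Priya free within 07:00–17:00: 08:30–09:30, 11:30–11:45, 13:00–14:15, 14:30–17:00.
Rania free within 07:00–17:00: 07:45–09:15, 11:15–13:30, 14:00–16:00.
Kira ∩ Isla: 07:45–08:30, 08:45–09:00, 09:30–10:15, 11:00–11:15, 15:15–17:00.
Kira ∩ Isla ∩ Priya: 08:45–09:00, 15:15–17:00.
Kira ∩ Isla ∩ Priya ∩ Wei: 08:45–09:00, 15:15–17:00.
Kira ∩ Isla ∩ Priya ∩ Wei ∩ Rania: 08:45–09:00, 15:15–16:00.
Windows ≥ 30 min: 15:15–16:00.
Latest start in the last window 15:15–16:00 is 16:00 − 30 min = 15:30.

15:30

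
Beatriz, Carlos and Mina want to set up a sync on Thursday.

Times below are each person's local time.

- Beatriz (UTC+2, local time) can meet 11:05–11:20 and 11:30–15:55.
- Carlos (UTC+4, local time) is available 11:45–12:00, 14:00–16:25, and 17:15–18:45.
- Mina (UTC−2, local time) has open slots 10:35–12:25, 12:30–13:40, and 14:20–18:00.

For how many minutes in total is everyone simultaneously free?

Beatriz → UTC: 09:05–09:20, 09:30–13:55.
Carlos → UTC: 07:45–08:00, 10:00–12:25, 13:15–14:45.
Mina → UTC: 12:35–14:25, 14:30–15:40, 16:20–20:00.
Beatriz ∩ Carlos: 10:00–12:25, 13:15–13:55.
Beatriz ∩ Carlos ∩ Mina: 13:15–13:55.
Total common minutes: 40.

40 minutes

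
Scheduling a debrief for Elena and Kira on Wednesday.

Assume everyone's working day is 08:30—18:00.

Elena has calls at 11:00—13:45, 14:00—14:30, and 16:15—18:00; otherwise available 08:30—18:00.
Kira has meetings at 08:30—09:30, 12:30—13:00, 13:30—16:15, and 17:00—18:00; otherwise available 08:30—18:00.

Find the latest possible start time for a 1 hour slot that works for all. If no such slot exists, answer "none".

Elena free within 08:30–18:00: 08:30–11:00, 13:45–14:00, 14:30–16:15.
Kira free within 08:30–18:00: 09:30–12:30, 13:00–13:30, 16:15–17:00.
Elena ∩ Kira: 09:30–11:00.
Windows ≥ 60 min: 09:30–11:00.
Latest start in the last window 09:30–11:00 is 11:00 − 60 min = 10:00.

10:00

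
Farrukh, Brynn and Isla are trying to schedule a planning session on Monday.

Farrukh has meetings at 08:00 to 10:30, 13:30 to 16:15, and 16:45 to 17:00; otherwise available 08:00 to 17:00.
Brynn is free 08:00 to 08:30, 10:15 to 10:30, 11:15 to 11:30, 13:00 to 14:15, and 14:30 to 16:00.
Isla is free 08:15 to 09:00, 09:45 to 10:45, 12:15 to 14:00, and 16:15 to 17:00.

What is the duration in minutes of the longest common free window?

Farrukh free within 08:00–17:00: 10:30–13:30, 16:15–16:45.
Farrukh ∩ Brynn: 11:15–11:30, 13:00–13:30.
Farrukh ∩ Brynn ∩ Isla: 13:00–13:30.
Single common window of 30 minutes.

30 minutes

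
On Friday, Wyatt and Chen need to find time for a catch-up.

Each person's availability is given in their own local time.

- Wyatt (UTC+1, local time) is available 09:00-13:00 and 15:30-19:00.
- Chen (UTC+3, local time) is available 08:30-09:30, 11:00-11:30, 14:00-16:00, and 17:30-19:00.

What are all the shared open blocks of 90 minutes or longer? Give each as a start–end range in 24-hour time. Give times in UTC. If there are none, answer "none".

Wyatt → UTC: 08:00–12:00, 14:30–18:00.
Chen → UTC: 05:30–06:30, 08:00–08:30, 11:00–13:00, 14:30–16:00.
Wyatt ∩ Chen: 08:00–08:30, 11:00–12:00, 14:30–16:00.
Windows ≥ 90 min: 14:30–16:00.

14:30–16:00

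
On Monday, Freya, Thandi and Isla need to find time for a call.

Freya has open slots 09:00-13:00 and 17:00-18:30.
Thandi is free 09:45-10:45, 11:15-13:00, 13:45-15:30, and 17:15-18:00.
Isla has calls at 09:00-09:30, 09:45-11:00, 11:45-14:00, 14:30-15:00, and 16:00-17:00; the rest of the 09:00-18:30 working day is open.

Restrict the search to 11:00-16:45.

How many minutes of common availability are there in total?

Isla free within 09:00–18:30: 09:30–09:45, 11:00–11:45, 14:00–14:30, 15:00–16:00, 17:00–18:30.
Freya ∩ Thandi: 09:45–10:45, 11:15–13:00, 17:15–18:00.
Freya ∩ Thandi ∩ Isla: 11:15–11:45, 17:15–18:00.
Restricted to 11:00–16:45: 11:15–11:45.
Total common minutes: 30.

30 minutes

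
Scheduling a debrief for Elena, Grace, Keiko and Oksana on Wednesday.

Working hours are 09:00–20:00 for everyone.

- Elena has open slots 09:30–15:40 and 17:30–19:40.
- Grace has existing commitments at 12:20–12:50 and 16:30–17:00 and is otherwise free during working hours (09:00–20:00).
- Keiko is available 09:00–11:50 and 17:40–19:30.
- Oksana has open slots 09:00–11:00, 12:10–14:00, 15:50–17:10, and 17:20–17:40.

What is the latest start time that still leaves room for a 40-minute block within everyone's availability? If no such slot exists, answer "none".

Grace free within 09:00–20:00: 09:00–12:20, 12:50–16:30, 17:00–20:00.
Elena ∩ Grace: 09:30–12:20, 12:50–15:40, 17:30–19:40.
Elena ∩ Grace ∩ Keiko: 09:30–11:50, 17:40–19:30.
Elena ∩ Grace ∩ Keiko ∩ Oksana: 09:30–11:00.
Windows ≥ 40 min: 09:30–11:00.
Latest start in the last window 09:30–11:00 is 11:00 − 40 min = 10:20.

10:20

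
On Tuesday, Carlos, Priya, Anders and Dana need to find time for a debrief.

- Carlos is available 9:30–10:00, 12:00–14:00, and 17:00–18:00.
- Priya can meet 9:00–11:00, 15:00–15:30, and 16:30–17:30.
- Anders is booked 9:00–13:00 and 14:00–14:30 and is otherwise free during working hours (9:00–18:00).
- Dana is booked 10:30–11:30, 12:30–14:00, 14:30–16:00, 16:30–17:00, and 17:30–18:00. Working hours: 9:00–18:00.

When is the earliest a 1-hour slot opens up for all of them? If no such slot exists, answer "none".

none

Anders free within 09:00–18:00: 13:00–14:00, 14:30–18:00.
Dana free within 09:00–18:00: 09:00–10:30, 11:30–12:30, 14:00–14:30, 16:00–16:30, 17:00–17:30.
Carlos ∩ Priya: 09:30–10:00, 17:00–17:30.
Carlos ∩ Priya ∩ Anders: 17:00–17:30.
Carlos ∩ Priya ∩ Anders ∩ Dana: 17:00–17:30.
Windows ≥ 60 min: (none).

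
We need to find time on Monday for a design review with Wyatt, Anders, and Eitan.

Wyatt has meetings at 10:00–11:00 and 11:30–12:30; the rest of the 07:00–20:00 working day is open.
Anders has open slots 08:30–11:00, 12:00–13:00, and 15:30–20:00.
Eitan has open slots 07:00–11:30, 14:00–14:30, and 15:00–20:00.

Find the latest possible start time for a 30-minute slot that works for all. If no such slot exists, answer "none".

19:30

Wyatt free within 07:00–20:00: 07:00–10:00, 11:00–11:30, 12:30–20:00.
Wyatt ∩ Anders: 08:30–10:00, 12:30–13:00, 15:30–20:00.
Wyatt ∩ Anders ∩ Eitan: 08:30–10:00, 15:30–20:00.
Windows ≥ 30 min: 08:30–10:00, 15:30–20:00.
Latest start in the last window 15:30–20:00 is 20:00 − 30 min = 19:30.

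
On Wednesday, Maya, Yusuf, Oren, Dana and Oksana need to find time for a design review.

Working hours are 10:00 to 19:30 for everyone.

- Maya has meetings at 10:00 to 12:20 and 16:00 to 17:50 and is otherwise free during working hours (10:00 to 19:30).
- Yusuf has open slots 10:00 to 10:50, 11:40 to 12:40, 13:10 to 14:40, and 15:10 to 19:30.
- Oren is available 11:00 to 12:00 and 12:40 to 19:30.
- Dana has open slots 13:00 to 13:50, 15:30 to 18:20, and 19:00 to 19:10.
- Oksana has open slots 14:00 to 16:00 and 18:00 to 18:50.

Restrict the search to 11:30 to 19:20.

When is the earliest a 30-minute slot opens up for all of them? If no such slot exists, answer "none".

Maya free within 10:00–19:30: 12:20–16:00, 17:50–19:30.
Maya ∩ Yusuf: 12:20–12:40, 13:10–14:40, 15:10–16:00, 17:50–19:30.
Maya ∩ Yusuf ∩ Oren: 13:10–14:40, 15:10–16:00, 17:50–19:30.
Maya ∩ Yusuf ∩ Oren ∩ Dana: 13:10–13:50, 15:30–16:00, 17:50–18:20, 19:00–19:10.
Maya ∩ Yusuf ∩ Oren ∩ Dana ∩ Oksana: 15:30–16:00, 18:00–18:20.
Restricted to 11:30–19:20: 15:30–16:00, 18:00–18:20.
Windows ≥ 30 min: 15:30–16:00.
Earliest such window starts at 15:30.

15:30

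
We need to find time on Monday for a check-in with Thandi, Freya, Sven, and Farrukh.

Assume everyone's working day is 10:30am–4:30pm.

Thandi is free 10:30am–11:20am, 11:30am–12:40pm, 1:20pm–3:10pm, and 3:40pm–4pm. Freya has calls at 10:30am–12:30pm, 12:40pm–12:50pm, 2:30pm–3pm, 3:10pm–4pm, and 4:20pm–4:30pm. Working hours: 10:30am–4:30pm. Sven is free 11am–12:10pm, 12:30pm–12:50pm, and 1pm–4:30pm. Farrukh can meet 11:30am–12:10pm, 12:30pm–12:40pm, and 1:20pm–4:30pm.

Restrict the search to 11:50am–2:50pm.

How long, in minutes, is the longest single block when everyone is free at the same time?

70 minutes

Freya free within 10:30–16:30: 12:30–12:40, 12:50–14:30, 15:00–15:10, 16:00–16:20.
Thandi ∩ Freya: 12:30–12:40, 13:20–14:30, 15:00–15:10.
Thandi ∩ Freya ∩ Sven: 12:30–12:40, 13:20–14:30, 15:00–15:10.
Thandi ∩ Freya ∩ Sven ∩ Farrukh: 12:30–12:40, 13:20–14:30, 15:00–15:10.
Restricted to 11:50–14:50: 12:30–12:40, 13:20–14:30.
Common window lengths: 10, 70 min; longest is 70.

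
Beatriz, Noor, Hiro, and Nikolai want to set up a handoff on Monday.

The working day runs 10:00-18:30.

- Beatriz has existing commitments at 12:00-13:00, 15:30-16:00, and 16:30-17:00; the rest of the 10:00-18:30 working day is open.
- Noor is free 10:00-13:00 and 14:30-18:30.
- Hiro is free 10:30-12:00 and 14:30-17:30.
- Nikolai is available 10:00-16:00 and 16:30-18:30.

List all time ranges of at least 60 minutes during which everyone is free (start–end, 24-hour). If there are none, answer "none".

10:30–12:00, 14:30–15:30

Beatriz free within 10:00–18:30: 10:00–12:00, 13:00–15:30, 16:00–16:30, 17:00–18:30.
Beatriz ∩ Noor: 10:00–12:00, 14:30–15:30, 16:00–16:30, 17:00–18:30.
Beatriz ∩ Noor ∩ Hiro: 10:30–12:00, 14:30–15:30, 16:00–16:30, 17:00–17:30.
Beatriz ∩ Noor ∩ Hiro ∩ Nikolai: 10:30–12:00, 14:30–15:30, 17:00–17:30.
Windows ≥ 60 min: 10:30–12:00, 14:30–15:30.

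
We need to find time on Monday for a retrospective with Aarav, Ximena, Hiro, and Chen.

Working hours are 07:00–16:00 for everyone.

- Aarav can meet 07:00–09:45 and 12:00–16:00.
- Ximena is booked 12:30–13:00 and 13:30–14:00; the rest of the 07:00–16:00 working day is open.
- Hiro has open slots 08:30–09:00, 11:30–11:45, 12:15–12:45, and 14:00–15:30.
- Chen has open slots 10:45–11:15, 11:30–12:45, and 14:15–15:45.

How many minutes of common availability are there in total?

90 minutes

Ximena free within 07:00–16:00: 07:00–12:30, 13:00–13:30, 14:00–16:00.
Aarav ∩ Ximena: 07:00–09:45, 12:00–12:30, 13:00–13:30, 14:00–16:00.
Aarav ∩ Ximena ∩ Hiro: 08:30–09:00, 12:15–12:30, 14:00–15:30.
Aarav ∩ Ximena ∩ Hiro ∩ Chen: 12:15–12:30, 14:15–15:30.
Total common minutes: 15 + 75 = 90.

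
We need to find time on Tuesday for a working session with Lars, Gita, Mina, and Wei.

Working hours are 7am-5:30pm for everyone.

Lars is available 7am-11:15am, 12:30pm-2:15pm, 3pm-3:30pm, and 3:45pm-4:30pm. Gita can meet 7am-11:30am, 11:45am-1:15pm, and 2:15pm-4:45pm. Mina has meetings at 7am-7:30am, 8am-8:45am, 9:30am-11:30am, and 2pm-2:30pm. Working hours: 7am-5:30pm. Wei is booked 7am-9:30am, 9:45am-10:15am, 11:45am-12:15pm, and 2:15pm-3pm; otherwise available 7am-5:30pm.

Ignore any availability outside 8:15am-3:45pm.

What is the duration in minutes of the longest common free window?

Mina free within 07:00–17:30: 07:30–08:00, 08:45–09:30, 11:30–14:00, 14:30–17:30.
Wei free within 07:00–17:30: 09:30–09:45, 10:15–11:45, 12:15–14:15, 15:00–17:30.
Lars ∩ Gita: 07:00–11:15, 12:30–13:15, 15:00–15:30, 15:45–16:30.
Lars ∩ Gita ∩ Mina: 07:30–08:00, 08:45–09:30, 12:30–13:15, 15:00–15:30, 15:45–16:30.
Lars ∩ Gita ∩ Mina ∩ Wei: 12:30–13:15, 15:00–15:30, 15:45–16:30.
Restricted to 08:15–15:45: 12:30–13:15, 15:00–15:30.
Common window lengths: 45, 30 min; longest is 45.

45 minutes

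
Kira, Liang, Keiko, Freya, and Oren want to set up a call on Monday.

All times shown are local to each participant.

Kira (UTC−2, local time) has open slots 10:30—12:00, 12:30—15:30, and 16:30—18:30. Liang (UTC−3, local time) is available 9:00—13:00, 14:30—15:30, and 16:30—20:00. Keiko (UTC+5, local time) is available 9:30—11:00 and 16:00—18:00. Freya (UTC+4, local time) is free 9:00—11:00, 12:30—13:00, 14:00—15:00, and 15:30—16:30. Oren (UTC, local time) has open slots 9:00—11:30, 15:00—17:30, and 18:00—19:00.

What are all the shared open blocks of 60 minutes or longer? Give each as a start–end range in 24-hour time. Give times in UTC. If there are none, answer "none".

Kira → UTC: 12:30–14:00, 14:30–17:30, 18:30–20:30.
Liang → UTC: 12:00–16:00, 17:30–18:30, 19:30–23:00.
Keiko → UTC: 04:30–06:00, 11:00–13:00.
Freya → UTC: 05:00–07:00, 08:30–09:00, 10:00–11:00, 11:30–12:30.
Oren → UTC: 09:00–11:30, 15:00–17:30, 18:00–19:00.
Kira ∩ Liang: 12:30–14:00, 14:30–16:00, 19:30–20:30.
Kira ∩ Liang ∩ Keiko: 12:30–13:00.
Kira ∩ Liang ∩ Keiko ∩ Freya: (none).
Kira ∩ Liang ∩ Keiko ∩ Freya ∩ Oren: (none).
Windows ≥ 60 min: (none).

none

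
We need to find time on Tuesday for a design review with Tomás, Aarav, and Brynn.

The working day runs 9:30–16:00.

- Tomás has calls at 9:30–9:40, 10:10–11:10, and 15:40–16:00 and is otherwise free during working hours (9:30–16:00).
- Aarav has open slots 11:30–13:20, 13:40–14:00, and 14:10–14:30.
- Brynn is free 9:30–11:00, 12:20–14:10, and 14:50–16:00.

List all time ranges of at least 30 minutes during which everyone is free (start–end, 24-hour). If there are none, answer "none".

Tomás free within 09:30–16:00: 09:40–10:10, 11:10–15:40.
Tomás ∩ Aarav: 11:30–13:20, 13:40–14:00, 14:10–14:30.
Tomás ∩ Aarav ∩ Brynn: 12:20–13:20, 13:40–14:00.
Windows ≥ 30 min: 12:20–13:20.

12:20–13:20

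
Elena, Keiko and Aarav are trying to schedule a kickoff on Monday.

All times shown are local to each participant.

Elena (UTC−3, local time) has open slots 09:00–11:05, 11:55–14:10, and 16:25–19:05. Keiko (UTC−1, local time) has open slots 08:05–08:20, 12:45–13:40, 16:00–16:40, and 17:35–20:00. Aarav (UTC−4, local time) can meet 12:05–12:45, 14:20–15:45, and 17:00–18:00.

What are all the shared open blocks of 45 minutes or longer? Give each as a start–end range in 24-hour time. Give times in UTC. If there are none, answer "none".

Elena → UTC: 12:00–14:05, 14:55–17:10, 19:25–22:05.
Keiko → UTC: 09:05–09:20, 13:45–14:40, 17:00–17:40, 18:35–21:00.
Aarav → UTC: 16:05–16:45, 18:20–19:45, 21:00–22:00.
Elena ∩ Keiko: 13:45–14:05, 17:00–17:10, 19:25–21:00.
Elena ∩ Keiko ∩ Aarav: 19:25–19:45.
Windows ≥ 45 min: (none).

none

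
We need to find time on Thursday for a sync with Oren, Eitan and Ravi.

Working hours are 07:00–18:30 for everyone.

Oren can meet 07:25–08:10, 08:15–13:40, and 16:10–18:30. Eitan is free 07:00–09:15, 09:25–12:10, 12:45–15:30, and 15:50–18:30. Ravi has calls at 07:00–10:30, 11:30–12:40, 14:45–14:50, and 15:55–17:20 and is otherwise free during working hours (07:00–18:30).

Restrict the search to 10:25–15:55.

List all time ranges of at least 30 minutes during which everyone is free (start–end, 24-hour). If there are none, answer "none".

10:30–11:30, 12:45–13:40

Ravi free within 07:00–18:30: 10:30–11:30, 12:40–14:45, 14:50–15:55, 17:20–18:30.
Oren ∩ Eitan: 07:25–08:10, 08:15–09:15, 09:25–12:10, 12:45–13:40, 16:10–18:30.
Oren ∩ Eitan ∩ Ravi: 10:30–11:30, 12:45–13:40, 17:20–18:30.
Restricted to 10:25–15:55: 10:30–11:30, 12:45–13:40.
Windows ≥ 30 min: 10:30–11:30, 12:45–13:40.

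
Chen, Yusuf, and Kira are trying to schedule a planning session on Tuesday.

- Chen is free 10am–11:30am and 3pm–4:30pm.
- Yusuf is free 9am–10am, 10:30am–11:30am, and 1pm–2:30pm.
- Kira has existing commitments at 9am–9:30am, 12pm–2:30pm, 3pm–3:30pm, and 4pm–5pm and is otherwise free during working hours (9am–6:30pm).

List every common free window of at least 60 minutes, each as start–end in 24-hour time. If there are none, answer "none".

10:30–11:30

Kira free within 09:00–18:30: 09:30–12:00, 14:30–15:00, 15:30–16:00, 17:00–18:30.
Chen ∩ Yusuf: 10:30–11:30.
Chen ∩ Yusuf ∩ Kira: 10:30–11:30.
Windows ≥ 60 min: 10:30–11:30.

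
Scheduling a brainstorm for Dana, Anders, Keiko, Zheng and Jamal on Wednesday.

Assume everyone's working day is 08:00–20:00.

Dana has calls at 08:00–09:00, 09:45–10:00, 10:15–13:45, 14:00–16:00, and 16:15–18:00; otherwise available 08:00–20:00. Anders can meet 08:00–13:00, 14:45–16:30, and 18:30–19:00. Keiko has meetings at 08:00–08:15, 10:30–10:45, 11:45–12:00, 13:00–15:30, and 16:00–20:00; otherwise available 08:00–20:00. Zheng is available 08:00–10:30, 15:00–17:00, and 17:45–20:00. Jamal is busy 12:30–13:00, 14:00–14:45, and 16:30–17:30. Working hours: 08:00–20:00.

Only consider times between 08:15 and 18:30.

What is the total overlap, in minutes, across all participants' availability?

Dana free within 08:00–20:00: 09:00–09:45, 10:00–10:15, 13:45–14:00, 16:00–16:15, 18:00–20:00.
Keiko free within 08:00–20:00: 08:15–10:30, 10:45–11:45, 12:00–13:00, 15:30–16:00.
Jamal free within 08:00–20:00: 08:00–12:30, 13:00–14:00, 14:45–16:30, 17:30–20:00.
Dana ∩ Anders: 09:00–09:45, 10:00–10:15, 16:00–16:15, 18:30–19:00.
Dana ∩ Anders ∩ Keiko: 09:00–09:45, 10:00–10:15.
Dana ∩ Anders ∩ Keiko ∩ Zheng: 09:00–09:45, 10:00–10:15.
Dana ∩ Anders ∩ Keiko ∩ Zheng ∩ Jamal: 09:00–09:45, 10:00–10:15.
Restricted to 08:15–18:30: 09:00–09:45, 10:00–10:15.
Total common minutes: 45 + 15 = 60.

60 minutes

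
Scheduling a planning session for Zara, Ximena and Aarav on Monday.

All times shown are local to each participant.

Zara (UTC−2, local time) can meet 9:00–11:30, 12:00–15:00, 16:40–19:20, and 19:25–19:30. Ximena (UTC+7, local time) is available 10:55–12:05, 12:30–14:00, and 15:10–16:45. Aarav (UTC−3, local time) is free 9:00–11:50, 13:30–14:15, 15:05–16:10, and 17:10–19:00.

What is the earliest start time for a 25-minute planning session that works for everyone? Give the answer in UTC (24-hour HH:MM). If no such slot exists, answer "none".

none

Zara → UTC: 11:00–13:30, 14:00–17:00, 18:40–21:20, 21:25–21:30.
Ximena → UTC: 03:55–05:05, 05:30–07:00, 08:10–09:45.
Aarav → UTC: 12:00–14:50, 16:30–17:15, 18:05–19:10, 20:10–22:00.
Zara ∩ Ximena: (none).
Zara ∩ Ximena ∩ Aarav: (none).
Windows ≥ 25 min: (none).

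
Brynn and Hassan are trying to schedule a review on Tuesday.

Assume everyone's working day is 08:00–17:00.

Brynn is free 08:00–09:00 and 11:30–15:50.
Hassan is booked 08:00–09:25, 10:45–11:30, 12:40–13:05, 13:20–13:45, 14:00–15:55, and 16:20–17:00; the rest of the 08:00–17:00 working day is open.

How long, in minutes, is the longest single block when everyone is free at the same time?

70 minutes

Hassan free within 08:00–17:00: 09:25–10:45, 11:30–12:40, 13:05–13:20, 13:45–14:00, 15:55–16:20.
Brynn ∩ Hassan: 11:30–12:40, 13:05–13:20, 13:45–14:00.
Common window lengths: 70, 15, 15 min; longest is 70.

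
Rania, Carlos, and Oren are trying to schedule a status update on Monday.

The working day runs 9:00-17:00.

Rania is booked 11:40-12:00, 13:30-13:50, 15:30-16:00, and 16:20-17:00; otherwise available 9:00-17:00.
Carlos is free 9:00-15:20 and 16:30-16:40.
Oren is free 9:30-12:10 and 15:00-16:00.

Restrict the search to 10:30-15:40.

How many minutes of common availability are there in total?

Rania free within 09:00–17:00: 09:00–11:40, 12:00–13:30, 13:50–15:30, 16:00–16:20.
Rania ∩ Carlos: 09:00–11:40, 12:00–13:30, 13:50–15:20.
Rania ∩ Carlos ∩ Oren: 09:30–11:40, 12:00–12:10, 15:00–15:20.
Restricted to 10:30–15:40: 10:30–11:40, 12:00–12:10, 15:00–15:20.
Total common minutes: 70 + 10 + 20 = 100.

100 minutes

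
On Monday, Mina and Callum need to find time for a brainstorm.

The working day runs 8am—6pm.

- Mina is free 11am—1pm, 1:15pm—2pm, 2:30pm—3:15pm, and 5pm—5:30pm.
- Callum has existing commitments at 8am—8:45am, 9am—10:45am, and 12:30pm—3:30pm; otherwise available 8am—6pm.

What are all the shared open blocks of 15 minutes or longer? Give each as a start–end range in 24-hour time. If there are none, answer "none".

11:00–12:30, 17:00–17:30

Callum free within 08:00–18:00: 08:45–09:00, 10:45–12:30, 15:30–18:00.
Mina ∩ Callum: 11:00–12:30, 17:00–17:30.
Windows ≥ 15 min: 11:00–12:30, 17:00–17:30.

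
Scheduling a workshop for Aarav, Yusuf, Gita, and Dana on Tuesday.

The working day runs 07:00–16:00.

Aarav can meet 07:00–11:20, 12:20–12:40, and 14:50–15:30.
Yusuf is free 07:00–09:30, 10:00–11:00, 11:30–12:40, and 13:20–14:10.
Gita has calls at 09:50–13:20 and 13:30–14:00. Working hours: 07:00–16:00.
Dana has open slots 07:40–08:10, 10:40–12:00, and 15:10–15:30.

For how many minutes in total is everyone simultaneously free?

30 minutes

Gita free within 07:00–16:00: 07:00–09:50, 13:20–13:30, 14:00–16:00.
Aarav ∩ Yusuf: 07:00–09:30, 10:00–11:00, 12:20–12:40.
Aarav ∩ Yusuf ∩ Gita: 07:00–09:30.
Aarav ∩ Yusuf ∩ Gita ∩ Dana: 07:40–08:10.
Total common minutes: 30.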